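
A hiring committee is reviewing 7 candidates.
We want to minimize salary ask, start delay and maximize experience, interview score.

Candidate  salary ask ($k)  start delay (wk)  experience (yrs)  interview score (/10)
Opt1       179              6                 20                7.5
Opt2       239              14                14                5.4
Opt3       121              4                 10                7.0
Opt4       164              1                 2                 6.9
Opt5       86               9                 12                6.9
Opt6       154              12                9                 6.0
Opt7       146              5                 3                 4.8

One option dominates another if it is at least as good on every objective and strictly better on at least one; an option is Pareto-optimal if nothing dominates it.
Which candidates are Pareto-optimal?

Opt1, Opt3, Opt4, Opt5

Opt1: not dominated (best experience).
Opt2: dominated by Opt1 (salary ask 179≤239, start delay 6≤14, experience 20≥14, interview score 7.5≥5.4).
Opt3: not dominated.
Opt4: not dominated (best start delay).
Opt5: not dominated (best salary ask).
Opt6: dominated by Opt3 (salary ask 121≤154, start delay 4≤12, experience 10≥9, interview score 7.0≥6.0).
Opt7: dominated by Opt3 (salary ask 121≤146, start delay 4≤5, experience 10≥3, interview score 7.0≥4.8).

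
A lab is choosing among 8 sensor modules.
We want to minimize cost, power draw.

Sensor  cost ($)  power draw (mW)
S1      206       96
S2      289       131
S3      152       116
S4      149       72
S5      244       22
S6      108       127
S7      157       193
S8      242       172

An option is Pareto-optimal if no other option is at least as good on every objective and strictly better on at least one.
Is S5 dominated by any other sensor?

S1: worse on power draw (96 vs 22).
S2: worse on cost (289 vs 244).
S3: worse on power draw (116 vs 22).
S4: worse on power draw (72 vs 22).
S6: worse on power draw (127 vs 22).
S7: worse on power draw (193 vs 22).
S8: worse on power draw (172 vs 22).
No option is at least as good as S5 on every objective and strictly better on one.

No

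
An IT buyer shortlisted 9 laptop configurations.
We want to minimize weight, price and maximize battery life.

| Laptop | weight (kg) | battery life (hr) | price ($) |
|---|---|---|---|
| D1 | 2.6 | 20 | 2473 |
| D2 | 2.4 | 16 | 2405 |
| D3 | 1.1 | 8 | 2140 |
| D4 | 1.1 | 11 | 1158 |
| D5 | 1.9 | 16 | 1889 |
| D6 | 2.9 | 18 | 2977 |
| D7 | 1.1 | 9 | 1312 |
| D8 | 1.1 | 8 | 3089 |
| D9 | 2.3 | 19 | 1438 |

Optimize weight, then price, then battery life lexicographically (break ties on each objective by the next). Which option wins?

D4

First minimize weight: best is 1.1, kept {D3, D4, D7, D8}.
Then minimize price: best is 1158, kept {D4}.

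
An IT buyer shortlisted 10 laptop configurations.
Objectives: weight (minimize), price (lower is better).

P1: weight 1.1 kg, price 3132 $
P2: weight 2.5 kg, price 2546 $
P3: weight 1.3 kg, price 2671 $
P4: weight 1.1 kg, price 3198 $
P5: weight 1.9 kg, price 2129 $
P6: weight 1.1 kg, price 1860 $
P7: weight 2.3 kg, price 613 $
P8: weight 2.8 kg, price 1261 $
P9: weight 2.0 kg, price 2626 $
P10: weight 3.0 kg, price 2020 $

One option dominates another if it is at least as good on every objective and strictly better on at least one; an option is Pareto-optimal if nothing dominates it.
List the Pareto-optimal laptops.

P6, P7

P1: dominated by P6 (weight 1.1≤1.1, price 1860≤3132).
P2: dominated by P5 (weight 1.9≤2.5, price 2129≤2546).
P3: dominated by P6 (weight 1.1≤1.3, price 1860≤2671).
P4: dominated by P1 (weight 1.1≤1.1, price 3132≤3198).
P5: dominated by P6 (weight 1.1≤1.9, price 1860≤2129).
P6: not dominated.
P7: not dominated (best price).
P8: dominated by P7 (weight 2.3≤2.8, price 613≤1261).
P9: dominated by P5 (weight 1.9≤2.0, price 2129≤2626).
P10: dominated by P6 (weight 1.1≤3.0, price 1860≤2020).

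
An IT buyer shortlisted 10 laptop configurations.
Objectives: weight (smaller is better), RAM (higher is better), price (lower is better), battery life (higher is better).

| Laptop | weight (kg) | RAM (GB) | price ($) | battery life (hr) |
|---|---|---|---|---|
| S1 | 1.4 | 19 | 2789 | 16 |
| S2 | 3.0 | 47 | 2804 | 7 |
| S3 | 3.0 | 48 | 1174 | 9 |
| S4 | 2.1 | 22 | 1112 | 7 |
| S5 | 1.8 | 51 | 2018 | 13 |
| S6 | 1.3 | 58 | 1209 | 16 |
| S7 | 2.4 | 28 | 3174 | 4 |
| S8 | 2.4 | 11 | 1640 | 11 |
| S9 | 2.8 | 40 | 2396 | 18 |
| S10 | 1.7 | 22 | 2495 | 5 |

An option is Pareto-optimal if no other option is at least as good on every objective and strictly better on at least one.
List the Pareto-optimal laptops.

S1: dominated by S6 (weight 1.3≤1.4, RAM 58≥19, price 1209≤2789, battery life 16≥16).
S2: dominated by S3 (weight 3.0≤3.0, RAM 48≥47, price 1174≤2804, battery life 9≥7).
S3: not dominated.
S4: not dominated (best price).
S5: dominated by S6 (weight 1.3≤1.8, RAM 58≥51, price 1209≤2018, battery life 16≥13).
S6: not dominated (best weight).
S7: dominated by S5 (weight 1.8≤2.4, RAM 51≥28, price 2018≤3174, battery life 13≥4).
S8: dominated by S6 (weight 1.3≤2.4, RAM 58≥11, price 1209≤1640, battery life 16≥11).
S9: not dominated (best battery life).
S10: dominated by S6 (weight 1.3≤1.7, RAM 58≥22, price 1209≤2495, battery life 16≥5).

S3, S4, S6, S9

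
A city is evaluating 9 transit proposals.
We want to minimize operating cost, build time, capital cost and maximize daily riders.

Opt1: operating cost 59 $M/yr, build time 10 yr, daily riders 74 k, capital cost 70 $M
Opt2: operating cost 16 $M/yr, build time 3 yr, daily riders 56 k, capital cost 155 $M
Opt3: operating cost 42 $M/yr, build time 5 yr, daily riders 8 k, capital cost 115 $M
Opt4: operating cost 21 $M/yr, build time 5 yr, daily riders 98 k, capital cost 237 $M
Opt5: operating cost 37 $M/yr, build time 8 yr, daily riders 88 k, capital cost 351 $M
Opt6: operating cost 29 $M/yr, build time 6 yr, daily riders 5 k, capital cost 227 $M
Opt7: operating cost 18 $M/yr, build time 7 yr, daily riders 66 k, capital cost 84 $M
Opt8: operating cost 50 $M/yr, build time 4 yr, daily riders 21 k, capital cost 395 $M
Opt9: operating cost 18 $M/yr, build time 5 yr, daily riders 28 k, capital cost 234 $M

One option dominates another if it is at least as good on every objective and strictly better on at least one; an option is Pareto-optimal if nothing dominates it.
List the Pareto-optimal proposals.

Opt1, Opt2, Opt3, Opt4, Opt7

Opt1: not dominated (best capital cost).
Opt2: not dominated (best operating cost).
Opt3: not dominated.
Opt4: not dominated (best daily riders).
Opt5: dominated by Opt4 (operating cost 21≤37, build time 5≤8, daily riders 98≥88, capital cost 237≤351).
Opt6: dominated by Opt2 (operating cost 16≤29, build time 3≤6, daily riders 56≥5, capital cost 155≤227).
Opt7: not dominated.
Opt8: dominated by Opt2 (operating cost 16≤50, build time 3≤4, daily riders 56≥21, capital cost 155≤395).
Opt9: dominated by Opt2 (operating cost 16≤18, build time 3≤5, daily riders 56≥28, capital cost 155≤234).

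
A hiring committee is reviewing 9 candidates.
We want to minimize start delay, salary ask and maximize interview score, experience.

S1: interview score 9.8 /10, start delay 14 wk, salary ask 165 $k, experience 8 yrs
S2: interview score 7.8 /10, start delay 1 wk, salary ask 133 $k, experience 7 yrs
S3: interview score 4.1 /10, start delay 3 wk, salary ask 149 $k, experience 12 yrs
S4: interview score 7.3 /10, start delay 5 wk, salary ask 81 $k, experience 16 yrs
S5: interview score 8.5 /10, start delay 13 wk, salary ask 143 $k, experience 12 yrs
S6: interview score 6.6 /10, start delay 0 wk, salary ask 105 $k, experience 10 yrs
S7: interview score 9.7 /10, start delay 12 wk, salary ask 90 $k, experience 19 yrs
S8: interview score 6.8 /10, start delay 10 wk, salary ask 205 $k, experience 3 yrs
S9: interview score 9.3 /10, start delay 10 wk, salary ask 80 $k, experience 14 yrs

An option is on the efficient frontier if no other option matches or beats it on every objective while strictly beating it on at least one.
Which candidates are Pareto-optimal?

S1, S2, S3, S4, S6, S7, S9

S1: not dominated (best interview score).
S2: not dominated.
S3: not dominated.
S4: not dominated.
S5: dominated by S7 (interview score 9.7≥8.5, start delay 12≤13, salary ask 90≤143, experience 19≥12).
S6: not dominated (best start delay).
S7: not dominated (best experience).
S8: dominated by S2 (interview score 7.8≥6.8, start delay 1≤10, salary ask 133≤205, experience 7≥3).
S9: not dominated (best salary ask).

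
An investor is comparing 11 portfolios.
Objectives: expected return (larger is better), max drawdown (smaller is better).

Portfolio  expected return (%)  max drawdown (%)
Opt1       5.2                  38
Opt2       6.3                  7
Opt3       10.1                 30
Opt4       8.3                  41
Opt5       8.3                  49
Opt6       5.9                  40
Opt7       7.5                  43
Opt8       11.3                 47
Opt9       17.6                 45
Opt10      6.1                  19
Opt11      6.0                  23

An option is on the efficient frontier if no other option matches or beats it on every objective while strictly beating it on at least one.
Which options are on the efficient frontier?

Opt2, Opt3, Opt9

Opt1: dominated by Opt2 (expected return 6.3≥5.2, max drawdown 7≤38).
Opt2: not dominated (best max drawdown).
Opt3: not dominated.
Opt4: dominated by Opt3 (expected return 10.1≥8.3, max drawdown 30≤41).
Opt5: dominated by Opt3 (expected return 10.1≥8.3, max drawdown 30≤49).
Opt6: dominated by Opt2 (expected return 6.3≥5.9, max drawdown 7≤40).
Opt7: dominated by Opt3 (expected return 10.1≥7.5, max drawdown 30≤43).
Opt8: dominated by Opt9 (expected return 17.6≥11.3, max drawdown 45≤47).
Opt9: not dominated (best expected return).
Opt10: dominated by Opt2 (expected return 6.3≥6.1, max drawdown 7≤19).
Opt11: dominated by Opt2 (expected return 6.3≥6.0, max drawdown 7≤23).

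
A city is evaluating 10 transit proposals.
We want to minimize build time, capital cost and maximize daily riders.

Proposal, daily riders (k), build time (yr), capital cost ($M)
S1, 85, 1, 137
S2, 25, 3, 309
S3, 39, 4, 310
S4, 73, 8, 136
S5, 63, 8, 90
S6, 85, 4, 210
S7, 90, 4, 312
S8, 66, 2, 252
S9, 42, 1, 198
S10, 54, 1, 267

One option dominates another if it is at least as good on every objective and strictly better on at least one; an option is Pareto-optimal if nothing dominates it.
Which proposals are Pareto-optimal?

S1: not dominated.
S2: dominated by S1 (daily riders 85≥25, build time 1≤3, capital cost 137≤309).
S3: dominated by S1 (daily riders 85≥39, build time 1≤4, capital cost 137≤310).
S4: not dominated.
S5: not dominated (best capital cost).
S6: dominated by S1 (daily riders 85≥85, build time 1≤4, capital cost 137≤210).
S7: not dominated (best daily riders).
S8: dominated by S1 (daily riders 85≥66, build time 1≤2, capital cost 137≤252).
S9: dominated by S1 (daily riders 85≥42, build time 1≤1, capital cost 137≤198).
S10: dominated by S1 (daily riders 85≥54, build time 1≤1, capital cost 137≤267).

S1, S4, S5, S7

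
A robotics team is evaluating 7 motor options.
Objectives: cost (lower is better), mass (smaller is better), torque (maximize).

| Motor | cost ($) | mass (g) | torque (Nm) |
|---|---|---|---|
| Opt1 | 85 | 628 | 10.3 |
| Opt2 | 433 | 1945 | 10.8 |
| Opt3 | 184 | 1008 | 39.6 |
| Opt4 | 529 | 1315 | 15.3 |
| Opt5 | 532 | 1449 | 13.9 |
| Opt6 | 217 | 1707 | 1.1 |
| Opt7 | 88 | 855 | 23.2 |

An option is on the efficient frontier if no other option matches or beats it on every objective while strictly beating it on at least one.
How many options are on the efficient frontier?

Opt1: not dominated (best cost).
Opt2: dominated by Opt3 (cost 184≤433, mass 1008≤1945, torque 39.6≥10.8).
Opt3: not dominated (best torque).
Opt4: dominated by Opt3 (cost 184≤529, mass 1008≤1315, torque 39.6≥15.3).
Opt5: dominated by Opt3 (cost 184≤532, mass 1008≤1449, torque 39.6≥13.9).
Opt6: dominated by Opt1 (cost 85≤217, mass 628≤1707, torque 10.3≥1.1).
Opt7: not dominated.
Pareto-optimal: Opt1, Opt3, Opt7 → 3.

3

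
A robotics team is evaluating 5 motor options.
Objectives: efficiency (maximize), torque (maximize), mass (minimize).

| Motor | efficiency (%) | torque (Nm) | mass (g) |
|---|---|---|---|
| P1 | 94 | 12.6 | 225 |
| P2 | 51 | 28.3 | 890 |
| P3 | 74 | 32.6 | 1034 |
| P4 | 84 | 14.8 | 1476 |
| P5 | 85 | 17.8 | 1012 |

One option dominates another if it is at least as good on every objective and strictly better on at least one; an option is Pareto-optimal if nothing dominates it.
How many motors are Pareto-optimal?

P1: not dominated (best efficiency).
P2: not dominated.
P3: not dominated (best torque).
P4: dominated by P5 (efficiency 85≥84, torque 17.8≥14.8, mass 1012≤1476).
P5: not dominated.
Pareto-optimal: P1, P2, P3, P5 → 4.

4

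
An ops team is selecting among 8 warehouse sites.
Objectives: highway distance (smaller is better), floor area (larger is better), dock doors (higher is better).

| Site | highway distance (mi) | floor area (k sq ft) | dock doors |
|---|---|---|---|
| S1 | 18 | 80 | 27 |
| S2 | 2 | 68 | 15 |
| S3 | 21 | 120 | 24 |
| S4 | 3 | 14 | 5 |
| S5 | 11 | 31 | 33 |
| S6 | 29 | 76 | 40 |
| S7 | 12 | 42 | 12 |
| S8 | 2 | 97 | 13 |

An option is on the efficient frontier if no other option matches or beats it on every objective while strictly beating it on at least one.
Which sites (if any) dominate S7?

S2: highway distance 2≤12, floor area 68≥42, dock doors 15≥12 — dominates S7.
S8: highway distance 2≤12, floor area 97≥42, dock doors 13≥12 — dominates S7.
Others (S1, S3, S4, S5, S6) are each worse than S7 on at least one objective.

S2, S8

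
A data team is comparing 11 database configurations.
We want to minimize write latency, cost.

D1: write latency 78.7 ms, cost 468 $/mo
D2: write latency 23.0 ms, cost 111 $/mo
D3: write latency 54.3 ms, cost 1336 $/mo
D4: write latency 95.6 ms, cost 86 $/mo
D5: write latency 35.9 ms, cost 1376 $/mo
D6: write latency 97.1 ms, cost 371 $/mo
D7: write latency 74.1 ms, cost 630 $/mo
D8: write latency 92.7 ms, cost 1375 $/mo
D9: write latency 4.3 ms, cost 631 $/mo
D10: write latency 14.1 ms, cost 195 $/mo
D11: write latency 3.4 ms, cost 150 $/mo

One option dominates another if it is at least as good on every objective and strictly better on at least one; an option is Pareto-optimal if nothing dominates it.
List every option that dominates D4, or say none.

D1: worse on cost (468 vs 86).
D2: worse on cost (111 vs 86).
D3: worse on cost (1336 vs 86).
D5: worse on cost (1376 vs 86).
D6: worse on write latency (97.1 vs 95.6).
D7: worse on cost (630 vs 86).
D8: worse on cost (1375 vs 86).
D9: worse on cost (631 vs 86).
D10: worse on cost (195 vs 86).
D11: worse on cost (150 vs 86).
No option dominates D4.

none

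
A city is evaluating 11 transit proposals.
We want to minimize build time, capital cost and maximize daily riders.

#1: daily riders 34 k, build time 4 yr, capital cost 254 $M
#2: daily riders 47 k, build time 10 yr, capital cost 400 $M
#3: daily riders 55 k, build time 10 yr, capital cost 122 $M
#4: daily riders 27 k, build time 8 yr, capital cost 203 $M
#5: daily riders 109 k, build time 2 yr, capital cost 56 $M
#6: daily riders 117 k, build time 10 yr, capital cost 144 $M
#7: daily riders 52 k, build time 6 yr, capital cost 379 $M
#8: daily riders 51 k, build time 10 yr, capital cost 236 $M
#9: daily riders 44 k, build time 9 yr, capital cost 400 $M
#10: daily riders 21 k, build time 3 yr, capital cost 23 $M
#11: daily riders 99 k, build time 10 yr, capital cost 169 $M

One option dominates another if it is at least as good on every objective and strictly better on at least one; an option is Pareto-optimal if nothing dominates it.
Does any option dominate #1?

Yes

#5 vs #1: daily riders 109≥34, build time 2≤4, capital cost 56≤254 — #5 is at least as good on every objective and strictly better on at least one, so #5 dominates #1.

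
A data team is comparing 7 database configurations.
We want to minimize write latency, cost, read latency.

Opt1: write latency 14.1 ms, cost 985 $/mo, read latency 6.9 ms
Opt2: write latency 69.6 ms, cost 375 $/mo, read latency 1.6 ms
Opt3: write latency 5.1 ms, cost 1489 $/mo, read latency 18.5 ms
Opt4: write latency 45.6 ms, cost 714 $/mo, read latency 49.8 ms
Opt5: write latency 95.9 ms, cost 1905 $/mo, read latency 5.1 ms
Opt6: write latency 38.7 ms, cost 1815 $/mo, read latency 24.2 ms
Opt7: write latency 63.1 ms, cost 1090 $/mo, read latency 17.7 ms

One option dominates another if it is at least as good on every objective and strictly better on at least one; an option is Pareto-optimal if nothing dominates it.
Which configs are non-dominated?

Opt1: not dominated.
Opt2: not dominated (best cost).
Opt3: not dominated (best write latency).
Opt4: not dominated.
Opt5: dominated by Opt2 (write latency 69.6≤95.9, cost 375≤1905, read latency 1.6≤5.1).
Opt6: dominated by Opt1 (write latency 14.1≤38.7, cost 985≤1815, read latency 6.9≤24.2).
Opt7: dominated by Opt1 (write latency 14.1≤63.1, cost 985≤1090, read latency 6.9≤17.7).

Opt1, Opt2, Opt3, Opt4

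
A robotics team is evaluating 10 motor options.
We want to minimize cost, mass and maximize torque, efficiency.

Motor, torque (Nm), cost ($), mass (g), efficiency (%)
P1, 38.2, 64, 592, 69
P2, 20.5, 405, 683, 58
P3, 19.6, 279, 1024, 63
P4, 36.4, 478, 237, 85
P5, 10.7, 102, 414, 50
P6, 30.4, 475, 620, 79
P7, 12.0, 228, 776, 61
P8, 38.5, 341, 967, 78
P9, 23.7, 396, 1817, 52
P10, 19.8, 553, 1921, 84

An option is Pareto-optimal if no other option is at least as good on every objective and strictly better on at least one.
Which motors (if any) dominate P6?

P1: worse on efficiency (69 vs 79).
P2: worse on torque (20.5 vs 30.4).
P3: worse on torque (19.6 vs 30.4).
P4: worse on cost (478 vs 475).
P5: worse on torque (10.7 vs 30.4).
P7: worse on torque (12.0 vs 30.4).
P8: worse on mass (967 vs 620).
P9: worse on torque (23.7 vs 30.4).
P10: worse on torque (19.8 vs 30.4).
No option dominates P6.

none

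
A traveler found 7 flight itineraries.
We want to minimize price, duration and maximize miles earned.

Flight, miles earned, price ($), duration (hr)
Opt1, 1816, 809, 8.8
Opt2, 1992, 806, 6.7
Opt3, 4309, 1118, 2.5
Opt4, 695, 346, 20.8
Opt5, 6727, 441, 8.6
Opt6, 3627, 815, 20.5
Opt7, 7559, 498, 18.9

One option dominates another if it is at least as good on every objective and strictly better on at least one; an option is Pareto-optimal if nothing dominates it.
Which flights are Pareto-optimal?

Opt2, Opt3, Opt4, Opt5, Opt7

Opt1: dominated by Opt2 (miles earned 1992≥1816, price 806≤809, duration 6.7≤8.8).
Opt2: not dominated.
Opt3: not dominated (best duration).
Opt4: not dominated (best price).
Opt5: not dominated.
Opt6: dominated by Opt5 (miles earned 6727≥3627, price 441≤815, duration 8.6≤20.5).
Opt7: not dominated (best miles earned).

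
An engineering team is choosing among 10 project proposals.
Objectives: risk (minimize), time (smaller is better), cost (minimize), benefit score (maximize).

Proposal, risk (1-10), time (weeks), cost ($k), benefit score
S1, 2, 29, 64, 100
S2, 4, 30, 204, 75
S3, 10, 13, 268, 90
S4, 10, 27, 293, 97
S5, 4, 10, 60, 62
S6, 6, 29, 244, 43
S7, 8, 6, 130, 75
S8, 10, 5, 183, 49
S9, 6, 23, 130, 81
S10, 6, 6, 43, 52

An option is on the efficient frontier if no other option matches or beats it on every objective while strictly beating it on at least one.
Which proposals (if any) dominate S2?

S1: risk 2≤4, time 29≤30, cost 64≤204, benefit score 100≥75 — dominates S2.
Others (S3, S4, S5, S6, S7, S8, S9, S10) are each worse than S2 on at least one objective.

S1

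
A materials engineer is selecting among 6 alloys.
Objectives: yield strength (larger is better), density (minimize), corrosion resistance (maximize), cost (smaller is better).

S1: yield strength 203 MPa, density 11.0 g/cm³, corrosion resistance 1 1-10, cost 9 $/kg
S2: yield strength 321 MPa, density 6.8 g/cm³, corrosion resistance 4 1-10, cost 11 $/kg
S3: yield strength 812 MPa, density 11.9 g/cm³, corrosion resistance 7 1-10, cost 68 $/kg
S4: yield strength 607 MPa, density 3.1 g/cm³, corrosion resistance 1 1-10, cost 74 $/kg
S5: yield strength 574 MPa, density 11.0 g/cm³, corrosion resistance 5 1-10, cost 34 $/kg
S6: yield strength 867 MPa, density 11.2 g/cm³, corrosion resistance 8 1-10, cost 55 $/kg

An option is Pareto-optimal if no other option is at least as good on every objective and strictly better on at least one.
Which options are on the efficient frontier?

S1, S2, S4, S5, S6

S1: not dominated (best cost).
S2: not dominated.
S3: dominated by S6 (yield strength 867≥812, density 11.2≤11.9, corrosion resistance 8≥7, cost 55≤68).
S4: not dominated (best density).
S5: not dominated.
S6: not dominated (best yield strength).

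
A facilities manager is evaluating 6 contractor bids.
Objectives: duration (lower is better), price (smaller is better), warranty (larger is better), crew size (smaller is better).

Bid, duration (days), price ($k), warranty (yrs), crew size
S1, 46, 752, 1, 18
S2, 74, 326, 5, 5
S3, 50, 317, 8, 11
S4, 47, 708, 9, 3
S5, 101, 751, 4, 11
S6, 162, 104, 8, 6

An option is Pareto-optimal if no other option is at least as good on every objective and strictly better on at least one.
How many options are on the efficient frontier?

S1: not dominated (best duration).
S2: not dominated.
S3: not dominated.
S4: not dominated (best warranty).
S5: dominated by S2 (duration 74≤101, price 326≤751, warranty 5≥4, crew size 5≤11).
S6: not dominated (best price).
Pareto-optimal: S1, S2, S3, S4, S6 → 5.

5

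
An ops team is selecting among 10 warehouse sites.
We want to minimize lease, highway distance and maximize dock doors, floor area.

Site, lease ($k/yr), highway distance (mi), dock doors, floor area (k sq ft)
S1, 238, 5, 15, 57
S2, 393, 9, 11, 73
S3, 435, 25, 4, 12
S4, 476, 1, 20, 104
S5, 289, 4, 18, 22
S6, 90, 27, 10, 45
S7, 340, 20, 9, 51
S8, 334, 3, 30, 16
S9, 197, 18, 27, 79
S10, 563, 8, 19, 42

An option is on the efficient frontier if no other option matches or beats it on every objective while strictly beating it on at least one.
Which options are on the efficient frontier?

S1, S2, S4, S5, S6, S8, S9

S1: not dominated.
S2: not dominated.
S3: dominated by S1 (lease 238≤435, highway distance 5≤25, dock doors 15≥4, floor area 57≥12).
S4: not dominated (best highway distance).
S5: not dominated.
S6: not dominated (best lease).
S7: dominated by S1 (lease 238≤340, highway distance 5≤20, dock doors 15≥9, floor area 57≥51).
S8: not dominated (best dock doors).
S9: not dominated.
S10: dominated by S4 (lease 476≤563, highway distance 1≤8, dock doors 20≥19, floor area 104≥42).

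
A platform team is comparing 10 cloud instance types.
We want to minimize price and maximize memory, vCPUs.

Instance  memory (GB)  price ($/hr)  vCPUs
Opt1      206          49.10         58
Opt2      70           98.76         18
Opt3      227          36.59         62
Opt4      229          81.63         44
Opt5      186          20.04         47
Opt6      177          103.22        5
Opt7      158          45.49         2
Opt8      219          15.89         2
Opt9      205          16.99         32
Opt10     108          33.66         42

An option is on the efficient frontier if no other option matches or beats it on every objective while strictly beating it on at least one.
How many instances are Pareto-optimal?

5

Opt1: dominated by Opt3 (memory 227≥206, price 36.59≤49.10, vCPUs 62≥58).
Opt2: dominated by Opt1 (memory 206≥70, price 49.10≤98.76, vCPUs 58≥18).
Opt3: not dominated (best vCPUs).
Opt4: not dominated (best memory).
Opt5: not dominated.
Opt6: dominated by Opt1 (memory 206≥177, price 49.10≤103.22, vCPUs 58≥5).
Opt7: dominated by Opt3 (memory 227≥158, price 36.59≤45.49, vCPUs 62≥2).
Opt8: not dominated (best price).
Opt9: not dominated.
Opt10: dominated by Opt5 (memory 186≥108, price 20.04≤33.66, vCPUs 47≥42).
Pareto-optimal: Opt3, Opt4, Opt5, Opt8, Opt9 → 5.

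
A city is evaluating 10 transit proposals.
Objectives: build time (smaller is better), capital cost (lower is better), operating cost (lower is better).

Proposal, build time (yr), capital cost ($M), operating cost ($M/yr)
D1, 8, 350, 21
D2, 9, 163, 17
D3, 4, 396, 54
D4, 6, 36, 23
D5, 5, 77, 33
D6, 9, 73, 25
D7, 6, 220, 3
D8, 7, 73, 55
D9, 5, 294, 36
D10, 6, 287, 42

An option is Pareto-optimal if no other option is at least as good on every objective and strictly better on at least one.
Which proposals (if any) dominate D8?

D4: build time 6≤7, capital cost 36≤73, operating cost 23≤55 — dominates D8.
Others (D1, D2, D3, D5, D6, D7, D9, D10) are each worse than D8 on at least one objective.

D4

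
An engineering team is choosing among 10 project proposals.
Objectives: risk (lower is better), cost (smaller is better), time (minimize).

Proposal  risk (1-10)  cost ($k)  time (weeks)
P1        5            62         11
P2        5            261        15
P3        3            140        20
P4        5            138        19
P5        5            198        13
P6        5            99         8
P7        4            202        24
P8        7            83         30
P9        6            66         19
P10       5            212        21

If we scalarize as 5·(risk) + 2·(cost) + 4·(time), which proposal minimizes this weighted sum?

P1: 5·5 + 2·62 + 4·11 = 193
P2: 5·5 + 2·261 + 4·15 = 607
P3: 5·3 + 2·140 + 4·20 = 375
P4: 5·5 + 2·138 + 4·19 = 377
P5: 5·5 + 2·198 + 4·13 = 473
P6: 5·5 + 2·99 + 4·8 = 255
P7: 5·4 + 2·202 + 4·24 = 520
P8: 5·7 + 2·83 + 4·30 = 321
P9: 5·6 + 2·66 + 4·19 = 238
P10: 5·5 + 2·212 + 4·21 = 533
Lowest: P1 at 193.

P1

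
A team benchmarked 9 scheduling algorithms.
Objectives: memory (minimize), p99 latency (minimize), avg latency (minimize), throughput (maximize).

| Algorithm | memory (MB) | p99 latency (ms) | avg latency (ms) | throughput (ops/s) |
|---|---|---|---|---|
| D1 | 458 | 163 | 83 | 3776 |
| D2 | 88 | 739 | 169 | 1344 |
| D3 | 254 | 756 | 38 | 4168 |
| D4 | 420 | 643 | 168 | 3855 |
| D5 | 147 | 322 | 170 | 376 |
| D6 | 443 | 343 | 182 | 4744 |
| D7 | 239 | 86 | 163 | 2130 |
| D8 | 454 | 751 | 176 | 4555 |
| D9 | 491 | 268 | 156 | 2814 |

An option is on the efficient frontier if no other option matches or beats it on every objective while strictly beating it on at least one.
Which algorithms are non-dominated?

D1, D2, D3, D4, D5, D6, D7, D8

D1: not dominated.
D2: not dominated (best memory).
D3: not dominated (best avg latency).
D4: not dominated.
D5: not dominated.
D6: not dominated (best throughput).
D7: not dominated (best p99 latency).
D8: not dominated.
D9: dominated by D1 (memory 458≤491, p99 latency 163≤268, avg latency 83≤156, throughput 3776≥2814).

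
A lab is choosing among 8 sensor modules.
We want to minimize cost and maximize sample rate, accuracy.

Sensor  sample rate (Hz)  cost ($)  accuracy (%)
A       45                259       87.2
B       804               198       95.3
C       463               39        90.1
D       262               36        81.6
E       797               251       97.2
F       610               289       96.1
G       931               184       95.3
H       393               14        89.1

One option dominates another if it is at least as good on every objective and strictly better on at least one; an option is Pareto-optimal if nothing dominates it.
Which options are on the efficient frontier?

C, E, G, H

A: dominated by B (sample rate 804≥45, cost 198≤259, accuracy 95.3≥87.2).
B: dominated by G (sample rate 931≥804, cost 184≤198, accuracy 95.3≥95.3).
C: not dominated.
D: dominated by H (sample rate 393≥262, cost 14≤36, accuracy 89.1≥81.6).
E: not dominated (best accuracy).
F: dominated by E (sample rate 797≥610, cost 251≤289, accuracy 97.2≥96.1).
G: not dominated (best sample rate).
H: not dominated (best cost).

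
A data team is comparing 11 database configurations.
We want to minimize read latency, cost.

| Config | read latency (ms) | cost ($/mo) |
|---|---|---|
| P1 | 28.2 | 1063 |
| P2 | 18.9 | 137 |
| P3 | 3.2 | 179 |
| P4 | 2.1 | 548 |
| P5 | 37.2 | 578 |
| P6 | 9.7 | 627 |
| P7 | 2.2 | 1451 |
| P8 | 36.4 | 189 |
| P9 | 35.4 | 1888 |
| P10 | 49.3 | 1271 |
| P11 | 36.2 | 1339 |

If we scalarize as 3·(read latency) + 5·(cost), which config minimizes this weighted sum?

P2

P1: 3·28.2 + 5·1063 = 5399.6
P2: 3·18.9 + 5·137 = 741.7
P3: 3·3.2 + 5·179 = 904.6
P4: 3·2.1 + 5·548 = 2746.3
P5: 3·37.2 + 5·578 = 3001.6
P6: 3·9.7 + 5·627 = 3164.1
P7: 3·2.2 + 5·1451 = 7261.6
P8: 3·36.4 + 5·189 = 1054.2
P9: 3·35.4 + 5·1888 = 9546.2
P10: 3·49.3 + 5·1271 = 6502.9
P11: 3·36.2 + 5·1339 = 6803.6
Lowest: P2 at 741.7.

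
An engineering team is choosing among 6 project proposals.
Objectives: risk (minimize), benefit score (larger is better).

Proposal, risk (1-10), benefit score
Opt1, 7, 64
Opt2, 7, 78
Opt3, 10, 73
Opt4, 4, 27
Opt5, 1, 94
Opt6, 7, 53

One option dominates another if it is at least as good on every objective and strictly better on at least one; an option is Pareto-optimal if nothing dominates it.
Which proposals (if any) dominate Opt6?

Opt1, Opt2, Opt5

Opt1: risk 7≤7, benefit score 64≥53 — dominates Opt6.
Opt2: risk 7≤7, benefit score 78≥53 — dominates Opt6.
Opt5: risk 1≤7, benefit score 94≥53 — dominates Opt6.
Others (Opt3, Opt4) are each worse than Opt6 on at least one objective.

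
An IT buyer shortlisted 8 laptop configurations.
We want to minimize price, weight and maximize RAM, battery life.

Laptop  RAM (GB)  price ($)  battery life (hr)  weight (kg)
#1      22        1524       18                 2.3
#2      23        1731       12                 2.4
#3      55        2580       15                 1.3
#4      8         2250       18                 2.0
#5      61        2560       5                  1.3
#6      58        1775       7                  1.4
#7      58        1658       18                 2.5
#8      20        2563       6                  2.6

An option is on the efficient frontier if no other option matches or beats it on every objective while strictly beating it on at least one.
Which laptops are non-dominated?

#1, #2, #3, #4, #5, #6, #7

#1: not dominated (best price).
#2: not dominated.
#3: not dominated.
#4: not dominated.
#5: not dominated (best RAM).
#6: not dominated.
#7: not dominated.
#8: dominated by #1 (RAM 22≥20, price 1524≤2563, battery life 18≥6, weight 2.3≤2.6).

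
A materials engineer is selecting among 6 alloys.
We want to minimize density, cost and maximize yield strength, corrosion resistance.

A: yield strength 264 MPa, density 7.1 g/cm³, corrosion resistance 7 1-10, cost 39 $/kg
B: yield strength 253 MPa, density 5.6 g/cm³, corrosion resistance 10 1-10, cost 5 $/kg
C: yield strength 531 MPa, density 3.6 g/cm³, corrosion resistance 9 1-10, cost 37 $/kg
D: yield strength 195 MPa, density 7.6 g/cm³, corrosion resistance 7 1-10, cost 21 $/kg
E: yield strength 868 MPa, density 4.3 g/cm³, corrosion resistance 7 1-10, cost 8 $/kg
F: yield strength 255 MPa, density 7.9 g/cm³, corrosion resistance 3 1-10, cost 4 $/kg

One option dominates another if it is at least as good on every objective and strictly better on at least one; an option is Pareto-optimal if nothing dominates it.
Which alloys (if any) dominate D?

B: yield strength 253≥195, density 5.6≤7.6, corrosion resistance 10≥7, cost 5≤21 — dominates D.
E: yield strength 868≥195, density 4.3≤7.6, corrosion resistance 7≥7, cost 8≤21 — dominates D.
Others (A, C, F) are each worse than D on at least one objective.

B, E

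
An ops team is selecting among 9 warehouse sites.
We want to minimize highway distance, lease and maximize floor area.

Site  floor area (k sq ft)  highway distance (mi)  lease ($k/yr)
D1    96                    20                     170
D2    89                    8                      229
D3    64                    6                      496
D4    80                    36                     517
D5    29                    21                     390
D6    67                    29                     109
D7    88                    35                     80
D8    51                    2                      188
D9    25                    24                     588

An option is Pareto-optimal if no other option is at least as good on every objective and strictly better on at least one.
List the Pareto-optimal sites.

D1: not dominated (best floor area).
D2: not dominated.
D3: not dominated.
D4: dominated by D1 (floor area 96≥80, highway distance 20≤36, lease 170≤517).
D5: dominated by D1 (floor area 96≥29, highway distance 20≤21, lease 170≤390).
D6: not dominated.
D7: not dominated (best lease).
D8: not dominated (best highway distance).
D9: dominated by D1 (floor area 96≥25, highway distance 20≤24, lease 170≤588).

D1, D2, D3, D6, D7, D8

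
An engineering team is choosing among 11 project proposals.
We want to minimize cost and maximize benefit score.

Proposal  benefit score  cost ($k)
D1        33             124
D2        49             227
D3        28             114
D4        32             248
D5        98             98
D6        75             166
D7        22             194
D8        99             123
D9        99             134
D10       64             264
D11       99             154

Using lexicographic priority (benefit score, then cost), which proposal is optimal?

First maximize benefit score: best is 99, kept {D8, D9, D11}.
Then minimize cost: best is 123, kept {D8}.

D8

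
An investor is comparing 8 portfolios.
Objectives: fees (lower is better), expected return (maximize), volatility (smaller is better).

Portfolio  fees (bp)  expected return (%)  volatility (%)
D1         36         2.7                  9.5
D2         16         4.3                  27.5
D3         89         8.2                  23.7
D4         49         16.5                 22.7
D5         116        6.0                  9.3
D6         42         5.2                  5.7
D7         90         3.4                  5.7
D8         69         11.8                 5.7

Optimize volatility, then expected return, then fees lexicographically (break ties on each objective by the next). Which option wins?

First minimize volatility: best is 5.7, kept {D6, D7, D8}.
Then maximize expected return: best is 11.8, kept {D8}.

D8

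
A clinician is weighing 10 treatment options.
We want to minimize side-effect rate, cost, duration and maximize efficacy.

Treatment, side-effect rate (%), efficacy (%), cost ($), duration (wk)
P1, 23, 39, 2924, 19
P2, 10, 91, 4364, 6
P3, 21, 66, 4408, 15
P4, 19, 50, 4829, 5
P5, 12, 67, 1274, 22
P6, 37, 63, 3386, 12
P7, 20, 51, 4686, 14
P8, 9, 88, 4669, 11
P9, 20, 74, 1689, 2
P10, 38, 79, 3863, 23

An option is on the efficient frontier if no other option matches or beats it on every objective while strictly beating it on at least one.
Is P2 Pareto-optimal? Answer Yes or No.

Yes

P1: worse on side-effect rate (23 vs 10).
P3: worse on side-effect rate (21 vs 10).
P4: worse on side-effect rate (19 vs 10).
P5: worse on side-effect rate (12 vs 10).
P6: worse on side-effect rate (37 vs 10).
P7: worse on side-effect rate (20 vs 10).
P8: worse on efficacy (88 vs 91).
P9: worse on side-effect rate (20 vs 10).
P10: worse on side-effect rate (38 vs 10).
No option is at least as good as P2 on every objective and strictly better on one.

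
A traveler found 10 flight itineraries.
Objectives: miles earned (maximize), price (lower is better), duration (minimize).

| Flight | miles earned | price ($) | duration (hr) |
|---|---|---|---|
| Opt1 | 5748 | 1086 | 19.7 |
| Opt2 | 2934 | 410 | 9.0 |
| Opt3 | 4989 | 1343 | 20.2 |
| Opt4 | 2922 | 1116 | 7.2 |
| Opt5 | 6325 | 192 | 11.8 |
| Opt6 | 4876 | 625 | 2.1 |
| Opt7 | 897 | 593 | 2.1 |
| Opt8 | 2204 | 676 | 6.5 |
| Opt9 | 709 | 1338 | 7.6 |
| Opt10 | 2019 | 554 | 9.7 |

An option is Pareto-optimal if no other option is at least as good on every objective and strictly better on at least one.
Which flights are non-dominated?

Opt1: dominated by Opt5 (miles earned 6325≥5748, price 192≤1086, duration 11.8≤19.7).
Opt2: not dominated.
Opt3: dominated by Opt1 (miles earned 5748≥4989, price 1086≤1343, duration 19.7≤20.2).
Opt4: dominated by Opt6 (miles earned 4876≥2922, price 625≤1116, duration 2.1≤7.2).
Opt5: not dominated (best miles earned).
Opt6: not dominated.
Opt7: not dominated.
Opt8: dominated by Opt6 (miles earned 4876≥2204, price 625≤676, duration 2.1≤6.5).
Opt9: dominated by Opt4 (miles earned 2922≥709, price 1116≤1338, duration 7.2≤7.6).
Opt10: dominated by Opt2 (miles earned 2934≥2019, price 410≤554, duration 9.0≤9.7).

Opt2, Opt5, Opt6, Opt7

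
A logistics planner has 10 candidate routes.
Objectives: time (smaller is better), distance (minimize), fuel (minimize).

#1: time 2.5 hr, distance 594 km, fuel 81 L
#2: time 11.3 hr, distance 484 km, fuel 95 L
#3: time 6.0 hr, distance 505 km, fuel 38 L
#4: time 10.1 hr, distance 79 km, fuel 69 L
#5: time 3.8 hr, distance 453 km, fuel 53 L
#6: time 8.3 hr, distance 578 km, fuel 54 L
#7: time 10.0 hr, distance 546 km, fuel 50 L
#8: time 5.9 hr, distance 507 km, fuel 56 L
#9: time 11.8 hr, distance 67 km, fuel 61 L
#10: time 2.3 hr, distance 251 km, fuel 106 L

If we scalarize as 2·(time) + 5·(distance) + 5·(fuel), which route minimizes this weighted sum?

#9

#1: 2·2.5 + 5·594 + 5·81 = 3380.0
#2: 2·11.3 + 5·484 + 5·95 = 2917.6
#3: 2·6.0 + 5·505 + 5·38 = 2727.0
#4: 2·10.1 + 5·79 + 5·69 = 760.2
#5: 2·3.8 + 5·453 + 5·53 = 2537.6
#6: 2·8.3 + 5·578 + 5·54 = 3176.6
#7: 2·10.0 + 5·546 + 5·50 = 3000.0
#8: 2·5.9 + 5·507 + 5·56 = 2826.8
#9: 2·11.8 + 5·67 + 5·61 = 663.6
#10: 2·2.3 + 5·251 + 5·106 = 1789.6
Lowest: #9 at 663.6.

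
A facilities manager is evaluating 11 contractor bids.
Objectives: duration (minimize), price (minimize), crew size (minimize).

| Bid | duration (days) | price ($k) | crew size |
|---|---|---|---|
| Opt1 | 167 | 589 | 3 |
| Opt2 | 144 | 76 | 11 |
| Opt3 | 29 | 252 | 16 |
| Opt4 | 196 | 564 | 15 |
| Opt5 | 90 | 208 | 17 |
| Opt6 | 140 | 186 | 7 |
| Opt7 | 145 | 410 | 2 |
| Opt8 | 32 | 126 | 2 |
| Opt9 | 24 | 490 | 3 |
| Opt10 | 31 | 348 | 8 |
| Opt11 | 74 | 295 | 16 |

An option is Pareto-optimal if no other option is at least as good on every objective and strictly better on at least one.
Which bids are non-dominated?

Opt1: dominated by Opt7 (duration 145≤167, price 410≤589, crew size 2≤3).
Opt2: not dominated (best price).
Opt3: not dominated.
Opt4: dominated by Opt2 (duration 144≤196, price 76≤564, crew size 11≤15).
Opt5: dominated by Opt8 (duration 32≤90, price 126≤208, crew size 2≤17).
Opt6: dominated by Opt8 (duration 32≤140, price 126≤186, crew size 2≤7).
Opt7: dominated by Opt8 (duration 32≤145, price 126≤410, crew size 2≤2).
Opt8: not dominated.
Opt9: not dominated (best duration).
Opt10: not dominated.
Opt11: dominated by Opt3 (duration 29≤74, price 252≤295, crew size 16≤16).

Opt2, Opt3, Opt8, Opt9, Opt10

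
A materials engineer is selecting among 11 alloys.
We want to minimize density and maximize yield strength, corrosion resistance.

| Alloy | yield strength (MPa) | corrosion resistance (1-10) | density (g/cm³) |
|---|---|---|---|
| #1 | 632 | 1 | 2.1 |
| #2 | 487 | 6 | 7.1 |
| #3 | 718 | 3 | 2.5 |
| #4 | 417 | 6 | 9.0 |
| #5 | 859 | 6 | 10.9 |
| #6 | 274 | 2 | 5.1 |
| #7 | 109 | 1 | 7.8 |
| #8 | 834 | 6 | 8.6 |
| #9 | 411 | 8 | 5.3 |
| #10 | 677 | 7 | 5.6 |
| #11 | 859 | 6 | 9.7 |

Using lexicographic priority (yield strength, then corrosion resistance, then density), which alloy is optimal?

First maximize yield strength: best is 859, kept {#5, #11}.
Then maximize corrosion resistance: best is 6, kept {#5, #11}.
Then minimize density: best is 9.7, kept {#11}.

#11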